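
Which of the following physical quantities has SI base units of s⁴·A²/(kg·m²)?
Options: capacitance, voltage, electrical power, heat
Checking the SI base units of each option:
  capacitance (C = Q/V): s⁴·A²/(kg·m²)  ✓ matches
  voltage (V = IR): kg·m²/(s³·A)  ✗
  electrical power (P = IV): kg·m²/s³  ✗
  heat (Q = mcΔT): kg·m²/s²  ✗

Only capacitance has units s⁴·A²/(kg·m²).

Answer: capacitance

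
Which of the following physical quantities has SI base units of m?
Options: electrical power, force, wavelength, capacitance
Checking the SI base units of each option:
  electrical power (P = IV): kg·m²/s³  ✗
  force (F = ma): kg·m/s²  ✗
  wavelength (λ = v/f): m  ✓ matches
  capacitance (C = Q/V): s⁴·A²/(kg·m²)  ✗

Only wavelength has units m.

Answer: wavelength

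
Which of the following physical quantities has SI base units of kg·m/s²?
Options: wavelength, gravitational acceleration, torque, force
Checking the SI base units of each option:
  wavelength (λ = v/f): m  ✗
  gravitational acceleration (g = GM/r²): m/s²  ✗
  torque (τ = Fr): kg·m²/s²  ✗
  force (F = ma): kg·m/s²  ✓ matches

Only force has units kg·m/s².

Answer: force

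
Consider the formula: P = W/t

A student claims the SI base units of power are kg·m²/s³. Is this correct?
Units of each symbol in P = W/t:
  W (work): kg·m²/s²
  t (time): s  → in the denominator, contributes 1/s

Multiplying the contributions: [kg·m²/s²] · [1/s]
Adding exponents of each base unit: kg: 1, m: 2, s: -3
SI base units of power: kg·m²/s³

The claimed units kg·m²/s³ match the derived units, so the claim is correct.

Answer: Yes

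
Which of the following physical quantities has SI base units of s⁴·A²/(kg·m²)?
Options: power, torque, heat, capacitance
Checking the SI base units of each option:
  power (P = W/t): kg·m²/s³  ✗
  torque (τ = Fr): kg·m²/s²  ✗
  heat (Q = mcΔT): kg·m²/s²  ✗
  capacitance (C = Q/V): s⁴·A²/(kg·m²)  ✓ matches

Only capacitance has units s⁴·A²/(kg·m²).

Answer: capacitance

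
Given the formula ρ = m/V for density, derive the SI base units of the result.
Units of each symbol in ρ = m/V:
  m (mass): kg
  V (volume): m³  → in the denominator, contributes 1/m³

Multiplying the contributions: [kg] · [1/m³]
Adding exponents of each base unit: kg: 1, m: -3
SI base units of density: kg/m³

Answer: kg/m³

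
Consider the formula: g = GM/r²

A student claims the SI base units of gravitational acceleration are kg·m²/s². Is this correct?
Units of each symbol in g = GM/r²:
  G (gravitational constant): m³/(kg·s²)
  M (mass): kg
  r (distance): m  → to the power 2 in the denominator, contributes 1/m²

Multiplying the contributions: [m³/(kg·s²)] · [kg] · [1/m²]
Adding exponents of each base unit: m: 1, s: -2
SI base units of gravitational acceleration: m/s²

The claimed units kg·m²/s² (exponents kg: 1, m: 2, s: -2) do not match the derived units m/s² (exponents m: 1, s: -2), so the claim is incorrect.

Answer: No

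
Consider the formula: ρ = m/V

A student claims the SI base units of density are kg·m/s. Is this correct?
Units of each symbol in ρ = m/V:
  m (mass): kg
  V (volume): m³  → in the denominator, contributes 1/m³

Multiplying the contributions: [kg] · [1/m³]
Adding exponents of each base unit: kg: 1, m: -3
SI base units of density: kg/m³

The claimed units kg·m/s (exponents kg: 1, m: 1, s: -1) do not match the derived units kg/m³ (exponents kg: 1, m: -3), so the claim is incorrect.

Answer: No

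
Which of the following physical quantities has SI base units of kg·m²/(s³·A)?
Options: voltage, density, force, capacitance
Checking the SI base units of each option:
  voltage (V = IR): kg·m²/(s³·A)  ✓ matches
  density (ρ = m/V): kg/m³  ✗
  force (F = ma): kg·m/s²  ✗
  capacitance (C = Q/V): s⁴·A²/(kg·m²)  ✗

Only voltage has units kg·m²/(s³·A).

Answer: voltage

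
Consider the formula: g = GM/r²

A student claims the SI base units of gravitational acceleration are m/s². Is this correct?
Units of each symbol in g = GM/r²:
  G (gravitational constant): m³/(kg·s²)
  M (mass): kg
  r (distance): m  → to the power 2 in the denominator, contributes 1/m²

Multiplying the contributions: [m³/(kg·s²)] · [kg] · [1/m²]
Adding exponents of each base unit: m: 1, s: -2
SI base units of gravitational acceleration: m/s²

The claimed units m/s² match the derived units, so the claim is correct.

Answer: Yes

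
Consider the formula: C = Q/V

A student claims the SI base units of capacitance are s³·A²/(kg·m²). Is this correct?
Units of each symbol in C = Q/V:
  Q (charge, in coulombs): s·A
  V (voltage, in volts): kg·m²/(s³·A)  → in the denominator, contributes s³·A/(kg·m²)

Multiplying the contributions: [s·A] · [s³·A/(kg·m²)]
Adding exponents of each base unit: kg: -1, m: -2, s: 4, A: 2
SI base units of capacitance: s⁴·A²/(kg·m²)

The claimed units s³·A²/(kg·m²) (exponents kg: -1, m: -2, s: 3, A: 2) do not match the derived units s⁴·A²/(kg·m²) (exponents kg: -1, m: -2, s: 4, A: 2), so the claim is incorrect.

Answer: No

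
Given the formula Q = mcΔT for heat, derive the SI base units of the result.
Units of each symbol in Q = mcΔT:
  m (mass): kg
  c (specific heat capacity, in J/(kg·K)): m²/(s²·K)
  ΔT (temperature change): K

Multiplying the contributions: [kg] · [m²/(s²·K)] · [K]
Adding exponents of each base unit: kg: 1, m: 2, s: -2
SI base units of heat: kg·m²/s²

Answer: kg·m²/s²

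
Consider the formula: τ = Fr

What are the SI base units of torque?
Units of each symbol in τ = Fr:
  F (force): kg·m/s²
  r (lever arm): m

Multiplying the contributions: [kg·m/s²] · [m]
Adding exponents of each base unit: kg: 1, m: 2, s: -2
SI base units of torque: kg·m²/s²

Answer: kg·m²/s²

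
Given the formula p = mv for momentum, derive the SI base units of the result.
Units of each symbol in p = mv:
  m (mass): kg
  v (velocity): m/s

Multiplying the contributions: [kg] · [m/s]
Adding exponents of each base unit: kg: 1, m: 1, s: -1
SI base units of momentum: kg·m/s

Answer: kg·m/s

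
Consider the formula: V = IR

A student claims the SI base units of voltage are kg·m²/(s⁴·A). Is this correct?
Units of each symbol in V = IR:
  I (current): A
  R (resistance, in ohms): kg·m²/(s³·A²)

Multiplying the contributions: [A] · [kg·m²/(s³·A²)]
Adding exponents of each base unit: kg: 1, m: 2, s: -3, A: -1
SI base units of voltage: kg·m²/(s³·A)

The claimed units kg·m²/(s⁴·A) (exponents kg: 1, m: 2, s: -4, A: -1) do not match the derived units kg·m²/(s³·A) (exponents kg: 1, m: 2, s: -3, A: -1), so the claim is incorrect.

Answer: No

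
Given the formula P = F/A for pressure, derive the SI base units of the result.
Units of each symbol in P = F/A:
  F (force): kg·m/s²
  A (area): m²  → in the denominator, contributes 1/m²

Multiplying the contributions: [kg·m/s²] · [1/m²]
Adding exponents of each base unit: kg: 1, m: -1, s: -2
SI base units of pressure: kg/(m·s²)

Answer: kg/(m·s²)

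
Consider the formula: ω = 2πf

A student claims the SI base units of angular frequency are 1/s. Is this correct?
Units of each symbol in ω = 2πf:
  f (frequency): 1/s
  The factor 2π is dimensionless.

Multiplying the contributions: [1/s]
Adding exponents of each base unit: s: -1
SI base units of angular frequency: 1/s

The claimed units 1/s match the derived units, so the claim is correct.

Answer: Yes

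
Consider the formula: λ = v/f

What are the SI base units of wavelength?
Units of each symbol in λ = v/f:
  v (wave speed): m/s
  f (frequency): 1/s  → in the denominator, contributes s

Multiplying the contributions: [m/s] · [s]
Adding exponents of each base unit: m: 1
SI base units of wavelength: m

Answer: m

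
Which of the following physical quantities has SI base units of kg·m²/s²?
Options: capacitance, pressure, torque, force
Checking the SI base units of each option:
  capacitance (C = Q/V): s⁴·A²/(kg·m²)  ✗
  pressure (P = F/A): kg/(m·s²)  ✗
  torque (τ = Fr): kg·m²/s²  ✓ matches
  force (F = ma): kg·m/s²  ✗

Only torque has units kg·m²/s².

Answer: torque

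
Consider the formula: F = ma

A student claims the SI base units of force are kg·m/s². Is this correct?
Units of each symbol in F = ma:
  m (mass): kg
  a (acceleration): m/s²

Multiplying the contributions: [kg] · [m/s²]
Adding exponents of each base unit: kg: 1, m: 1, s: -2
SI base units of force: kg·m/s²

The claimed units kg·m/s² match the derived units, so the claim is correct.

Answer: Yes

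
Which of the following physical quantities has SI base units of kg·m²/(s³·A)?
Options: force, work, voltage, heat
Checking the SI base units of each option:
  force (F = ma): kg·m/s²  ✗
  work (W = Fd): kg·m²/s²  ✗
  voltage (V = IR): kg·m²/(s³·A)  ✓ matches
  heat (Q = mcΔT): kg·m²/s²  ✗

Only voltage has units kg·m²/(s³·A).

Answer: voltage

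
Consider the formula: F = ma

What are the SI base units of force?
Units of each symbol in F = ma:
  m (mass): kg
  a (acceleration): m/s²

Multiplying the contributions: [kg] · [m/s²]
Adding exponents of each base unit: kg: 1, m: 1, s: -2
SI base units of force: kg·m/s²

Answer: kg·m/s²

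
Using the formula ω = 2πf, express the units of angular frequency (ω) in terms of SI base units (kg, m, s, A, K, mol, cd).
Units of each symbol in ω = 2πf:
  f (frequency): 1/s
  The factor 2π is dimensionless.

Multiplying the contributions: [1/s]
Adding exponents of each base unit: s: -1
SI base units of angular frequency: 1/s

Answer: 1/s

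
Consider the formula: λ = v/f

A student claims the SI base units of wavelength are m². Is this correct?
Units of each symbol in λ = v/f:
  v (wave speed): m/s
  f (frequency): 1/s  → in the denominator, contributes s

Multiplying the contributions: [m/s] · [s]
Adding exponents of each base unit: m: 1
SI base units of wavelength: m

The claimed units m² (exponents m: 2) do not match the derived units m (exponents m: 1), so the claim is incorrect.

Answer: No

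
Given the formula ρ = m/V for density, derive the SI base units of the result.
Units of each symbol in ρ = m/V:
  m (mass): kg
  V (volume): m³  → in the denominator, contributes 1/m³

Multiplying the contributions: [kg] · [1/m³]
Adding exponents of each base unit: kg: 1, m: -3
SI base units of density: kg/m³

Answer: kg/m³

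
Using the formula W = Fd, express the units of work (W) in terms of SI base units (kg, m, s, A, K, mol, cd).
Units of each symbol in W = Fd:
  F (force): kg·m/s²
  d (displacement): m

Multiplying the contributions: [kg·m/s²] · [m]
Adding exponents of each base unit: kg: 1, m: 2, s: -2
SI base units of work: kg·m²/s²

Answer: kg·m²/s²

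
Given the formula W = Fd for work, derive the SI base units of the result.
Units of each symbol in W = Fd:
  F (force): kg·m/s²
  d (displacement): m

Multiplying the contributions: [kg·m/s²] · [m]
Adding exponents of each base unit: kg: 1, m: 2, s: -2
SI base units of work: kg·m²/s²

Answer: kg·m²/s²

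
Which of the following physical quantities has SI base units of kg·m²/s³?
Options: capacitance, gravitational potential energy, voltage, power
Checking the SI base units of each option:
  capacitance (C = Q/V): s⁴·A²/(kg·m²)  ✗
  gravitational potential energy (U = -GMm/r): kg·m²/s²  ✗
  voltage (V = IR): kg·m²/(s³·A)  ✗
  power (P = W/t): kg·m²/s³  ✓ matches

Only power has units kg·m²/s³.

Answer: power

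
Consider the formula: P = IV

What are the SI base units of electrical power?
Units of each symbol in P = IV:
  I (current): A
  V (voltage, in volts): kg·m²/(s³·A)

Multiplying the contributions: [A] · [kg·m²/(s³·A)]
Adding exponents of each base unit: kg: 1, m: 2, s: -3
SI base units of electrical power: kg·m²/s³

Answer: kg·m²/s³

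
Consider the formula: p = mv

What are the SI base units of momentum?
Units of each symbol in p = mv:
  m (mass): kg
  v (velocity): m/s

Multiplying the contributions: [kg] · [m/s]
Adding exponents of each base unit: kg: 1, m: 1, s: -1
SI base units of momentum: kg·m/s

Answer: kg·m/s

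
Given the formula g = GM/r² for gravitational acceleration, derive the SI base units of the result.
Units of each symbol in g = GM/r²:
  G (gravitational constant): m³/(kg·s²)
  M (mass): kg
  r (distance): m  → to the power 2 in the denominator, contributes 1/m²

Multiplying the contributions: [m³/(kg·s²)] · [kg] · [1/m²]
Adding exponents of each base unit: m: 1, s: -2
SI base units of gravitational acceleration: m/s²

Answer: m/s²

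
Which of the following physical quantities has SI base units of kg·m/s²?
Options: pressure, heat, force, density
Checking the SI base units of each option:
  pressure (P = F/A): kg/(m·s²)  ✗
  heat (Q = mcΔT): kg·m²/s²  ✗
  force (F = ma): kg·m/s²  ✓ matches
  density (ρ = m/V): kg/m³  ✗

Only force has units kg·m/s².

Answer: force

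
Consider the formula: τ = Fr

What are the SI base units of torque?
Units of each symbol in τ = Fr:
  F (force): kg·m/s²
  r (lever arm): m

Multiplying the contributions: [kg·m/s²] · [m]
Adding exponents of each base unit: kg: 1, m: 2, s: -2
SI base units of torque: kg·m²/s²

Answer: kg·m²/s²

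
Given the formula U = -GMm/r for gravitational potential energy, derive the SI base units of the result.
Units of each symbol in U = -GMm/r:
  G (gravitational constant): m³/(kg·s²)
  M (mass): kg
  m (mass): kg
  r (distance): m  → in the denominator, contributes 1/m
  The minus sign does not affect the units.

Multiplying the contributions: [m³/(kg·s²)] · [kg] · [kg] · [1/m]
Adding exponents of each base unit: kg: 1, m: 2, s: -2
SI base units of gravitational potential energy: kg·m²/s²

Answer: kg·m²/s²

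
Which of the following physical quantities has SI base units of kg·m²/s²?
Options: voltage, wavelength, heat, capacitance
Checking the SI base units of each option:
  voltage (V = IR): kg·m²/(s³·A)  ✗
  wavelength (λ = v/f): m  ✗
  heat (Q = mcΔT): kg·m²/s²  ✓ matches
  capacitance (C = Q/V): s⁴·A²/(kg·m²)  ✗

Only heat has units kg·m²/s².

Answer: heat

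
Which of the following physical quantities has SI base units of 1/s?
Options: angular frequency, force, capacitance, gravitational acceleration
Checking the SI base units of each option:
  angular frequency (ω = 2πf): 1/s  ✓ matches
  force (F = ma): kg·m/s²  ✗
  capacitance (C = Q/V): s⁴·A²/(kg·m²)  ✗
  gravitational acceleration (g = GM/r²): m/s²  ✗

Only angular frequency has units 1/s.

Answer: angular frequency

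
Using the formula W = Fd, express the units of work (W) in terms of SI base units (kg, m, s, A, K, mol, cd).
Units of each symbol in W = Fd:
  F (force): kg·m/s²
  d (displacement): m

Multiplying the contributions: [kg·m/s²] · [m]
Adding exponents of each base unit: kg: 1, m: 2, s: -2
SI base units of work: kg·m²/s²

Answer: kg·m²/s²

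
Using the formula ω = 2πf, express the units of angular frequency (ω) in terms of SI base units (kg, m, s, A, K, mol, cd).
Units of each symbol in ω = 2πf:
  f (frequency): 1/s
  The factor 2π is dimensionless.

Multiplying the contributions: [1/s]
Adding exponents of each base unit: s: -1
SI base units of angular frequency: 1/s

Answer: 1/s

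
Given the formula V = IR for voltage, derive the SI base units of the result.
Units of each symbol in V = IR:
  I (current): A
  R (resistance, in ohms): kg·m²/(s³·A²)

Multiplying the contributions: [A] · [kg·m²/(s³·A²)]
Adding exponents of each base unit: kg: 1, m: 2, s: -3, A: -1
SI base units of voltage: kg·m²/(s³·A)

Answer: kg·m²/(s³·A)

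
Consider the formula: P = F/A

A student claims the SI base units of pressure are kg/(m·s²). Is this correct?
Units of each symbol in P = F/A:
  F (force): kg·m/s²
  A (area): m²  → in the denominator, contributes 1/m²

Multiplying the contributions: [kg·m/s²] · [1/m²]
Adding exponents of each base unit: kg: 1, m: -1, s: -2
SI base units of pressure: kg/(m·s²)

The claimed units kg/(m·s²) match the derived units, so the claim is correct.

Answer: Yes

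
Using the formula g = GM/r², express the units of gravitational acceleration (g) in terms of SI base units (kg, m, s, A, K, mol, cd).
Units of each symbol in g = GM/r²:
  G (gravitational constant): m³/(kg·s²)
  M (mass): kg
  r (distance): m  → to the power 2 in the denominator, contributes 1/m²

Multiplying the contributions: [m³/(kg·s²)] · [kg] · [1/m²]
Adding exponents of each base unit: m: 1, s: -2
SI base units of gravitational acceleration: m/s²

Answer: m/s²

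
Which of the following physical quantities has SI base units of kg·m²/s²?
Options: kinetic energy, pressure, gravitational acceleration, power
Checking the SI base units of each option:
  kinetic energy (E = ½mv²): kg·m²/s²  ✓ matches
  pressure (P = F/A): kg/(m·s²)  ✗
  gravitational acceleration (g = GM/r²): m/s²  ✗
  power (P = W/t): kg·m²/s³  ✗

Only kinetic energy has units kg·m²/s².

Answer: kinetic energy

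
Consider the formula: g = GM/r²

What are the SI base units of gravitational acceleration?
Units of each symbol in g = GM/r²:
  G (gravitational constant): m³/(kg·s²)
  M (mass): kg
  r (distance): m  → to the power 2 in the denominator, contributes 1/m²

Multiplying the contributions: [m³/(kg·s²)] · [kg] · [1/m²]
Adding exponents of each base unit: m: 1, s: -2
SI base units of gravitational acceleration: m/s²

Answer: m/s²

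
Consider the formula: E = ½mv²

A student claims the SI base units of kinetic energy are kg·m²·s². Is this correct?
Units of each symbol in E = ½mv²:
  m (mass): kg
  v (speed): m/s  → to the power 2, contributes m²/s²
  The factor ½ is dimensionless.

Multiplying the contributions: [kg] · [m²/s²]
Adding exponents of each base unit: kg: 1, m: 2, s: -2
SI base units of kinetic energy: kg·m²/s²

The claimed units kg·m²·s² (exponents kg: 1, m: 2, s: 2) do not match the derived units kg·m²/s² (exponents kg: 1, m: 2, s: -2), so the claim is incorrect.

Answer: No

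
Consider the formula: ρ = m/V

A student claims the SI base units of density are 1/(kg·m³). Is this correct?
Units of each symbol in ρ = m/V:
  m (mass): kg
  V (volume): m³  → in the denominator, contributes 1/m³

Multiplying the contributions: [kg] · [1/m³]
Adding exponents of each base unit: kg: 1, m: -3
SI base units of density: kg/m³

The claimed units 1/(kg·m³) (exponents kg: -1, m: -3) do not match the derived units kg/m³ (exponents kg: 1, m: -3), so the claim is incorrect.

Answer: No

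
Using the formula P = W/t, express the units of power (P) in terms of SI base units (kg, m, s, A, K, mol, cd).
Units of each symbol in P = W/t:
  W (work): kg·m²/s²
  t (time): s  → in the denominator, contributes 1/s

Multiplying the contributions: [kg·m²/s²] · [1/s]
Adding exponents of each base unit: kg: 1, m: 2, s: -3
SI base units of power: kg·m²/s³

Answer: kg·m²/s³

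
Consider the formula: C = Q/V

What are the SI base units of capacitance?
Units of each symbol in C = Q/V:
  Q (charge, in coulombs): s·A
  V (voltage, in volts): kg·m²/(s³·A)  → in the denominator, contributes s³·A/(kg·m²)

Multiplying the contributions: [s·A] · [s³·A/(kg·m²)]
Adding exponents of each base unit: kg: -1, m: -2, s: 4, A: 2
SI base units of capacitance: s⁴·A²/(kg·m²)

Answer: s⁴·A²/(kg·m²)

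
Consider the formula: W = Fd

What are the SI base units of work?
Units of each symbol in W = Fd:
  F (force): kg·m/s²
  d (displacement): m

Multiplying the contributions: [kg·m/s²] · [m]
Adding exponents of each base unit: kg: 1, m: 2, s: -2
SI base units of work: kg·m²/s²

Answer: kg·m²/s²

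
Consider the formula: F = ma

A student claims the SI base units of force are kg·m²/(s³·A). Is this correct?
Units of each symbol in F = ma:
  m (mass): kg
  a (acceleration): m/s²

Multiplying the contributions: [kg] · [m/s²]
Adding exponents of each base unit: kg: 1, m: 1, s: -2
SI base units of force: kg·m/s²

The claimed units kg·m²/(s³·A) (exponents kg: 1, m: 2, s: -3, A: -1) do not match the derived units kg·m/s² (exponents kg: 1, m: 1, s: -2), so the claim is incorrect.

Answer: No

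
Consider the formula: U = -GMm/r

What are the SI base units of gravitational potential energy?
Units of each symbol in U = -GMm/r:
  G (gravitational constant): m³/(kg·s²)
  M (mass): kg
  m (mass): kg
  r (distance): m  → in the denominator, contributes 1/m
  The minus sign does not affect the units.

Multiplying the contributions: [m³/(kg·s²)] · [kg] · [kg] · [1/m]
Adding exponents of each base unit: kg: 1, m: 2, s: -2
SI base units of gravitational potential energy: kg·m²/s²

Answer: kg·m²/s²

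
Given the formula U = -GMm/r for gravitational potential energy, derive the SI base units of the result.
Units of each symbol in U = -GMm/r:
  G (gravitational constant): m³/(kg·s²)
  M (mass): kg
  m (mass): kg
  r (distance): m  → in the denominator, contributes 1/m
  The minus sign does not affect the units.

Multiplying the contributions: [m³/(kg·s²)] · [kg] · [kg] · [1/m]
Adding exponents of each base unit: kg: 1, m: 2, s: -2
SI base units of gravitational potential energy: kg·m²/s²

Answer: kg·m²/s²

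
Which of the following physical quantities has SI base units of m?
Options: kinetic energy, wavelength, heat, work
Checking the SI base units of each option:
  kinetic energy (E = ½mv²): kg·m²/s²  ✗
  wavelength (λ = v/f): m  ✓ matches
  heat (Q = mcΔT): kg·m²/s²  ✗
  work (W = Fd): kg·m²/s²  ✗

Only wavelength has units m.

Answer: wavelength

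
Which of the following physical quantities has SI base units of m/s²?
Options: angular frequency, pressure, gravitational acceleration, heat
Checking the SI base units of each option:
  angular frequency (ω = 2πf): 1/s  ✗
  pressure (P = F/A): kg/(m·s²)  ✗
  gravitational acceleration (g = GM/r²): m/s²  ✓ matches
  heat (Q = mcΔT): kg·m²/s²  ✗

Only gravitational acceleration has units m/s².

Answer: gravitational acceleration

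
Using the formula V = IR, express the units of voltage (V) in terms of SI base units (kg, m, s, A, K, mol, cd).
Units of each symbol in V = IR:
  I (current): A
  R (resistance, in ohms): kg·m²/(s³·A²)

Multiplying the contributions: [A] · [kg·m²/(s³·A²)]
Adding exponents of each base unit: kg: 1, m: 2, s: -3, A: -1
SI base units of voltage: kg·m²/(s³·A)

Answer: kg·m²/(s³·A)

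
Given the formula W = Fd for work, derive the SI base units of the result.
Units of each symbol in W = Fd:
  F (force): kg·m/s²
  d (displacement): m

Multiplying the contributions: [kg·m/s²] · [m]
Adding exponents of each base unit: kg: 1, m: 2, s: -2
SI base units of work: kg·m²/s²

Answer: kg·m²/s²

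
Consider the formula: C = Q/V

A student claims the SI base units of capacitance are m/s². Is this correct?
Units of each symbol in C = Q/V:
  Q (charge, in coulombs): s·A
  V (voltage, in volts): kg·m²/(s³·A)  → in the denominator, contributes s³·A/(kg·m²)

Multiplying the contributions: [s·A] · [s³·A/(kg·m²)]
Adding exponents of each base unit: kg: -1, m: -2, s: 4, A: 2
SI base units of capacitance: s⁴·A²/(kg·m²)

The claimed units m/s² (exponents m: 1, s: -2) do not match the derived units s⁴·A²/(kg·m²) (exponents kg: -1, m: -2, s: 4, A: 2), so the claim is incorrect.

Answer: No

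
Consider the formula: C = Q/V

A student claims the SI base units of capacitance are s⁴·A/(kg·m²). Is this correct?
Units of each symbol in C = Q/V:
  Q (charge, in coulombs): s·A
  V (voltage, in volts): kg·m²/(s³·A)  → in the denominator, contributes s³·A/(kg·m²)

Multiplying the contributions: [s·A] · [s³·A/(kg·m²)]
Adding exponents of each base unit: kg: -1, m: -2, s: 4, A: 2
SI base units of capacitance: s⁴·A²/(kg·m²)

The claimed units s⁴·A/(kg·m²) (exponents kg: -1, m: -2, s: 4, A: 1) do not match the derived units s⁴·A²/(kg·m²) (exponents kg: -1, m: -2, s: 4, A: 2), so the claim is incorrect.

Answer: No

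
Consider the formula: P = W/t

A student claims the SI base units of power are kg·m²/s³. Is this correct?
Units of each symbol in P = W/t:
  W (work): kg·m²/s²
  t (time): s  → in the denominator, contributes 1/s

Multiplying the contributions: [kg·m²/s²] · [1/s]
Adding exponents of each base unit: kg: 1, m: 2, s: -3
SI base units of power: kg·m²/s³

The claimed units kg·m²/s³ match the derived units, so the claim is correct.

Answer: Yes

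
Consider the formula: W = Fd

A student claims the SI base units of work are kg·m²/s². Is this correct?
Units of each symbol in W = Fd:
  F (force): kg·m/s²
  d (displacement): m

Multiplying the contributions: [kg·m/s²] · [m]
Adding exponents of each base unit: kg: 1, m: 2, s: -2
SI base units of work: kg·m²/s²

The claimed units kg·m²/s² match the derived units, so the claim is correct.

Answer: Yes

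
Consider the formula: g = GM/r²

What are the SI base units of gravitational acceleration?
Units of each symbol in g = GM/r²:
  G (gravitational constant): m³/(kg·s²)
  M (mass): kg
  r (distance): m  → to the power 2 in the denominator, contributes 1/m²

Multiplying the contributions: [m³/(kg·s²)] · [kg] · [1/m²]
Adding exponents of each base unit: m: 1, s: -2
SI base units of gravitational acceleration: m/s²

Answer: m/s²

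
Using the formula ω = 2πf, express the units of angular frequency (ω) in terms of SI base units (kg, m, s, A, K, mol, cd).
Units of each symbol in ω = 2πf:
  f (frequency): 1/s
  The factor 2π is dimensionless.

Multiplying the contributions: [1/s]
Adding exponents of each base unit: s: -1
SI base units of angular frequency: 1/s

Answer: 1/s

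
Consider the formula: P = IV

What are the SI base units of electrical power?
Units of each symbol in P = IV:
  I (current): A
  V (voltage, in volts): kg·m²/(s³·A)

Multiplying the contributions: [A] · [kg·m²/(s³·A)]
Adding exponents of each base unit: kg: 1, m: 2, s: -3
SI base units of electrical power: kg·m²/s³

Answer: kg·m²/s³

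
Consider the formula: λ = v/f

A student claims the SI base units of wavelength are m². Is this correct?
Units of each symbol in λ = v/f:
  v (wave speed): m/s
  f (frequency): 1/s  → in the denominator, contributes s

Multiplying the contributions: [m/s] · [s]
Adding exponents of each base unit: m: 1
SI base units of wavelength: m

The claimed units m² (exponents m: 2) do not match the derived units m (exponents m: 1), so the claim is incorrect.

Answer: No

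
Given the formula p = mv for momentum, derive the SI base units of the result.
Units of each symbol in p = mv:
  m (mass): kg
  v (velocity): m/s

Multiplying the contributions: [kg] · [m/s]
Adding exponents of each base unit: kg: 1, m: 1, s: -1
SI base units of momentum: kg·m/s

Answer: kg·m/s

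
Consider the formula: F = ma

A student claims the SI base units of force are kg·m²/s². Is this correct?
Units of each symbol in F = ma:
  m (mass): kg
  a (acceleration): m/s²

Multiplying the contributions: [kg] · [m/s²]
Adding exponents of each base unit: kg: 1, m: 1, s: -2
SI base units of force: kg·m/s²

The claimed units kg·m²/s² (exponents kg: 1, m: 2, s: -2) do not match the derived units kg·m/s² (exponents kg: 1, m: 1, s: -2), so the claim is incorrect.

Answer: No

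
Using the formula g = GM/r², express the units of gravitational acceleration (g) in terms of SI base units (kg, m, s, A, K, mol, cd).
Units of each symbol in g = GM/r²:
  G (gravitational constant): m³/(kg·s²)
  M (mass): kg
  r (distance): m  → to the power 2 in the denominator, contributes 1/m²

Multiplying the contributions: [m³/(kg·s²)] · [kg] · [1/m²]
Adding exponents of each base unit: m: 1, s: -2
SI base units of gravitational acceleration: m/s²

Answer: m/s²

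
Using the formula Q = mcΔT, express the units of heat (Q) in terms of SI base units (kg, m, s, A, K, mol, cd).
Units of each symbol in Q = mcΔT:
  m (mass): kg
  c (specific heat capacity, in J/(kg·K)): m²/(s²·K)
  ΔT (temperature change): K

Multiplying the contributions: [kg] · [m²/(s²·K)] · [K]
Adding exponents of each base unit: kg: 1, m: 2, s: -2
SI base units of heat: kg·m²/s²

Answer: kg·m²/s²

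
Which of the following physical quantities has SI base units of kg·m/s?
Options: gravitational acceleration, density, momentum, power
Checking the SI base units of each option:
  gravitational acceleration (g = GM/r²): m/s²  ✗
  density (ρ = m/V): kg/m³  ✗
  momentum (p = mv): kg·m/s  ✓ matches
  power (P = W/t): kg·m²/s³  ✗

Only momentum has units kg·m/s.

Answer: momentum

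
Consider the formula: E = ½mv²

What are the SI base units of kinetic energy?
Units of each symbol in E = ½mv²:
  m (mass): kg
  v (speed): m/s  → to the power 2, contributes m²/s²
  The factor ½ is dimensionless.

Multiplying the contributions: [kg] · [m²/s²]
Adding exponents of each base unit: kg: 1, m: 2, s: -2
SI base units of kinetic energy: kg·m²/s²

Answer: kg·m²/s²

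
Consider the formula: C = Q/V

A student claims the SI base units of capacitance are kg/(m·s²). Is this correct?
Units of each symbol in C = Q/V:
  Q (charge, in coulombs): s·A
  V (voltage, in volts): kg·m²/(s³·A)  → in the denominator, contributes s³·A/(kg·m²)

Multiplying the contributions: [s·A] · [s³·A/(kg·m²)]
Adding exponents of each base unit: kg: -1, m: -2, s: 4, A: 2
SI base units of capacitance: s⁴·A²/(kg·m²)

The claimed units kg/(m·s²) (exponents kg: 1, m: -1, s: -2) do not match the derived units s⁴·A²/(kg·m²) (exponents kg: -1, m: -2, s: 4, A: 2), so the claim is incorrect.

Answer: No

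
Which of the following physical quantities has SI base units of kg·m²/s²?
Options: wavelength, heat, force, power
Checking the SI base units of each option:
  wavelength (λ = v/f): m  ✗
  heat (Q = mcΔT): kg·m²/s²  ✓ matches
  force (F = ma): kg·m/s²  ✗
  power (P = W/t): kg·m²/s³  ✗

Only heat has units kg·m²/s².

Answer: heat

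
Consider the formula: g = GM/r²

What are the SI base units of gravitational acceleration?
Units of each symbol in g = GM/r²:
  G (gravitational constant): m³/(kg·s²)
  M (mass): kg
  r (distance): m  → to the power 2 in the denominator, contributes 1/m²

Multiplying the contributions: [m³/(kg·s²)] · [kg] · [1/m²]
Adding exponents of each base unit: m: 1, s: -2
SI base units of gravitational acceleration: m/s²

Answer: m/s²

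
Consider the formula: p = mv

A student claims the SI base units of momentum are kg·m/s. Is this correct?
Units of each symbol in p = mv:
  m (mass): kg
  v (velocity): m/s

Multiplying the contributions: [kg] · [m/s]
Adding exponents of each base unit: kg: 1, m: 1, s: -1
SI base units of momentum: kg·m/s

The claimed units kg·m/s match the derived units, so the claim is correct.

Answer: Yes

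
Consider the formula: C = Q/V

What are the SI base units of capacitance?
Units of each symbol in C = Q/V:
  Q (charge, in coulombs): s·A
  V (voltage, in volts): kg·m²/(s³·A)  → in the denominator, contributes s³·A/(kg·m²)

Multiplying the contributions: [s·A] · [s³·A/(kg·m²)]
Adding exponents of each base unit: kg: -1, m: -2, s: 4, A: 2
SI base units of capacitance: s⁴·A²/(kg·m²)

Answer: s⁴·A²/(kg·m²)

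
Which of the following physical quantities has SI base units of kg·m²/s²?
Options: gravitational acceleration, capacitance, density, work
Checking the SI base units of each option:
  gravitational acceleration (g = GM/r²): m/s²  ✗
  capacitance (C = Q/V): s⁴·A²/(kg·m²)  ✗
  density (ρ = m/V): kg/m³  ✗
  work (W = Fd): kg·m²/s²  ✓ matches

Only work has units kg·m²/s².

Answer: work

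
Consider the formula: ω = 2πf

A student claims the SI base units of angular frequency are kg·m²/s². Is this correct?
Units of each symbol in ω = 2πf:
  f (frequency): 1/s
  The factor 2π is dimensionless.

Multiplying the contributions: [1/s]
Adding exponents of each base unit: s: -1
SI base units of angular frequency: 1/s

The claimed units kg·m²/s² (exponents kg: 1, m: 2, s: -2) do not match the derived units 1/s (exponents s: -1), so the claim is incorrect.

Answer: No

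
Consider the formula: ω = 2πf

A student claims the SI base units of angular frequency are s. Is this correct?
Units of each symbol in ω = 2πf:
  f (frequency): 1/s
  The factor 2π is dimensionless.

Multiplying the contributions: [1/s]
Adding exponents of each base unit: s: -1
SI base units of angular frequency: 1/s

The claimed units s (exponents s: 1) do not match the derived units 1/s (exponents s: -1), so the claim is incorrect.

Answer: No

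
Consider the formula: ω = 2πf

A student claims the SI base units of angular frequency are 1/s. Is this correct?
Units of each symbol in ω = 2πf:
  f (frequency): 1/s
  The factor 2π is dimensionless.

Multiplying the contributions: [1/s]
Adding exponents of each base unit: s: -1
SI base units of angular frequency: 1/s

The claimed units 1/s match the derived units, so the claim is correct.

Answer: Yes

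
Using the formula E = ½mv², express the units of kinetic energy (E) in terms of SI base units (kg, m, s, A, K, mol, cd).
Units of each symbol in E = ½mv²:
  m (mass): kg
  v (speed): m/s  → to the power 2, contributes m²/s²
  The factor ½ is dimensionless.

Multiplying the contributions: [kg] · [m²/s²]
Adding exponents of each base unit: kg: 1, m: 2, s: -2
SI base units of kinetic energy: kg·m²/s²

Answer: kg·m²/s²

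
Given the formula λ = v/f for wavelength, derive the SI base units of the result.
Units of each symbol in λ = v/f:
  v (wave speed): m/s
  f (frequency): 1/s  → in the denominator, contributes s

Multiplying the contributions: [m/s] · [s]
Adding exponents of each base unit: m: 1
SI base units of wavelength: m

Answer: m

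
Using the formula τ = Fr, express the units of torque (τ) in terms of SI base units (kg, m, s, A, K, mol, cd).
Units of each symbol in τ = Fr:
  F (force): kg·m/s²
  r (lever arm): m

Multiplying the contributions: [kg·m/s²] · [m]
Adding exponents of each base unit: kg: 1, m: 2, s: -2
SI base units of torque: kg·m²/s²

Answer: kg·m²/s²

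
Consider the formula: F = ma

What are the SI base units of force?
Units of each symbol in F = ma:
  m (mass): kg
  a (acceleration): m/s²

Multiplying the contributions: [kg] · [m/s²]
Adding exponents of each base unit: kg: 1, m: 1, s: -2
SI base units of force: kg·m/s²

Answer: kg·m/s²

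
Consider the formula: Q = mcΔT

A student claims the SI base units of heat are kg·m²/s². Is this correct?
Units of each symbol in Q = mcΔT:
  m (mass): kg
  c (specific heat capacity, in J/(kg·K)): m²/(s²·K)
  ΔT (temperature change): K

Multiplying the contributions: [kg] · [m²/(s²·K)] · [K]
Adding exponents of each base unit: kg: 1, m: 2, s: -2
SI base units of heat: kg·m²/s²

The claimed units kg·m²/s² match the derived units, so the claim is correct.

Answer: Yes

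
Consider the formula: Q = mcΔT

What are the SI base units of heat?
Units of each symbol in Q = mcΔT:
  m (mass): kg
  c (specific heat capacity, in J/(kg·K)): m²/(s²·K)
  ΔT (temperature change): K

Multiplying the contributions: [kg] · [m²/(s²·K)] · [K]
Adding exponents of each base unit: kg: 1, m: 2, s: -2
SI base units of heat: kg·m²/s²

Answer: kg·m²/s²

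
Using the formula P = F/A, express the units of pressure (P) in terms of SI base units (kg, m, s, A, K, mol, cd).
Units of each symbol in P = F/A:
  F (force): kg·m/s²
  A (area): m²  → in the denominator, contributes 1/m²

Multiplying the contributions: [kg·m/s²] · [1/m²]
Adding exponents of each base unit: kg: 1, m: -1, s: -2
SI base units of pressure: kg/(m·s²)

Answer: kg/(m·s²)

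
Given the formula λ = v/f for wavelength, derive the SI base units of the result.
Units of each symbol in λ = v/f:
  v (wave speed): m/s
  f (frequency): 1/s  → in the denominator, contributes s

Multiplying the contributions: [m/s] · [s]
Adding exponents of each base unit: m: 1
SI base units of wavelength: m

Answer: m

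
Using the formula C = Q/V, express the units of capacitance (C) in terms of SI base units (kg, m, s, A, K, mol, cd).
Units of each symbol in C = Q/V:
  Q (charge, in coulombs): s·A
  V (voltage, in volts): kg·m²/(s³·A)  → in the denominator, contributes s³·A/(kg·m²)

Multiplying the contributions: [s·A] · [s³·A/(kg·m²)]
Adding exponents of each base unit: kg: -1, m: -2, s: 4, A: 2
SI base units of capacitance: s⁴·A²/(kg·m²)

Answer: s⁴·A²/(kg·m²)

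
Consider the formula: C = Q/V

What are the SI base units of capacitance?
Units of each symbol in C = Q/V:
  Q (charge, in coulombs): s·A
  V (voltage, in volts): kg·m²/(s³·A)  → in the denominator, contributes s³·A/(kg·m²)

Multiplying the contributions: [s·A] · [s³·A/(kg·m²)]
Adding exponents of each base unit: kg: -1, m: -2, s: 4, A: 2
SI base units of capacitance: s⁴·A²/(kg·m²)

Answer: s⁴·A²/(kg·m²)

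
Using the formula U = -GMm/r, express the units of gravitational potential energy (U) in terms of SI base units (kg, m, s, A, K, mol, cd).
Units of each symbol in U = -GMm/r:
  G (gravitational constant): m³/(kg·s²)
  M (mass): kg
  m (mass): kg
  r (distance): m  → in the denominator, contributes 1/m
  The minus sign does not affect the units.

Multiplying the contributions: [m³/(kg·s²)] · [kg] · [kg] · [1/m]
Adding exponents of each base unit: kg: 1, m: 2, s: -2
SI base units of gravitational potential energy: kg·m²/s²

Answer: kg·m²/s²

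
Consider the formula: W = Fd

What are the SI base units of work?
Units of each symbol in W = Fd:
  F (force): kg·m/s²
  d (displacement): m

Multiplying the contributions: [kg·m/s²] · [m]
Adding exponents of each base unit: kg: 1, m: 2, s: -2
SI base units of work: kg·m²/s²

Answer: kg·m²/s²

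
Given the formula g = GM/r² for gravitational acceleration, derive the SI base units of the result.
Units of each symbol in g = GM/r²:
  G (gravitational constant): m³/(kg·s²)
  M (mass): kg
  r (distance): m  → to the power 2 in the denominator, contributes 1/m²

Multiplying the contributions: [m³/(kg·s²)] · [kg] · [1/m²]
Adding exponents of each base unit: m: 1, s: -2
SI base units of gravitational acceleration: m/s²

Answer: m/s²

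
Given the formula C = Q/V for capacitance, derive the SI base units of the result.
Units of each symbol in C = Q/V:
  Q (charge, in coulombs): s·A
  V (voltage, in volts): kg·m²/(s³·A)  → in the denominator, contributes s³·A/(kg·m²)

Multiplying the contributions: [s·A] · [s³·A/(kg·m²)]
Adding exponents of each base unit: kg: -1, m: -2, s: 4, A: 2
SI base units of capacitance: s⁴·A²/(kg·m²)

Answer: s⁴·A²/(kg·m²)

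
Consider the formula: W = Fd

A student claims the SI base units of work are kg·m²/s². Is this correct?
Units of each symbol in W = Fd:
  F (force): kg·m/s²
  d (displacement): m

Multiplying the contributions: [kg·m/s²] · [m]
Adding exponents of each base unit: kg: 1, m: 2, s: -2
SI base units of work: kg·m²/s²

The claimed units kg·m²/s² match the derived units, so the claim is correct.

Answer: Yes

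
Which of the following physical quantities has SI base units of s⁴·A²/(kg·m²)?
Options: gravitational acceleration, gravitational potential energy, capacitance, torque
Checking the SI base units of each option:
  gravitational acceleration (g = GM/r²): m/s²  ✗
  gravitational potential energy (U = -GMm/r): kg·m²/s²  ✗
  capacitance (C = Q/V): s⁴·A²/(kg·m²)  ✓ matches
  torque (τ = Fr): kg·m²/s²  ✗

Only capacitance has units s⁴·A²/(kg·m²).

Answer: capacitance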